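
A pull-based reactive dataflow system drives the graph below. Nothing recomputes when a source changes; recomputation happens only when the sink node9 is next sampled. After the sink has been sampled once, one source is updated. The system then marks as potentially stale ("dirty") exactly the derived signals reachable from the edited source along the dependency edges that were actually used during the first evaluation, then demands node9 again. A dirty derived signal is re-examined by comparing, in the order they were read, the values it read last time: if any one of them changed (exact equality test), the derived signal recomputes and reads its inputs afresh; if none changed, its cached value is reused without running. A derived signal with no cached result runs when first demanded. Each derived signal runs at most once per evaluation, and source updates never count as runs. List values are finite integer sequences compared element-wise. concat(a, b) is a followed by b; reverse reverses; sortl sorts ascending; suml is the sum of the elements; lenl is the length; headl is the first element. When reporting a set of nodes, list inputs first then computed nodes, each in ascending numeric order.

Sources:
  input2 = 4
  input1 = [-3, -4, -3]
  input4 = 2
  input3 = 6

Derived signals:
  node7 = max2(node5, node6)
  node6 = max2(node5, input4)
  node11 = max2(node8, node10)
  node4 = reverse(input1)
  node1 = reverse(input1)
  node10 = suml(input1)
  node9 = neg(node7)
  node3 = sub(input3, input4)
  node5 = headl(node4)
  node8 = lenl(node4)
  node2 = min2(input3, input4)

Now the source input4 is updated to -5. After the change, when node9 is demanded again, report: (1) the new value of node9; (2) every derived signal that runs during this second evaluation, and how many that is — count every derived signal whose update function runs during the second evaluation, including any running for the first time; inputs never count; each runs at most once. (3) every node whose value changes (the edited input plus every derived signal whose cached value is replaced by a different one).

First evaluation (everything demanded from the output):
  node4 = reverse([-3, -4, -3]) = [-3, -4, -3]
  node5 = headl([-3, -4, -3]) = -3
  node6 = max2(-3, 2) = 2
  node7 = max2(-3, 2) = 2
  node9 = neg(2) = -2

Propagation after the edit:
  node6: runs — input4 2->-5; result -3.
  node7: runs — node6 2->-3; result -3.
  node9: runs — node7 2->-3; result 3.

New value of node9: 3.
Derived signals that run: node6, node7, node9 — 3 in total.
Values that change: input4, node6, node7, node9.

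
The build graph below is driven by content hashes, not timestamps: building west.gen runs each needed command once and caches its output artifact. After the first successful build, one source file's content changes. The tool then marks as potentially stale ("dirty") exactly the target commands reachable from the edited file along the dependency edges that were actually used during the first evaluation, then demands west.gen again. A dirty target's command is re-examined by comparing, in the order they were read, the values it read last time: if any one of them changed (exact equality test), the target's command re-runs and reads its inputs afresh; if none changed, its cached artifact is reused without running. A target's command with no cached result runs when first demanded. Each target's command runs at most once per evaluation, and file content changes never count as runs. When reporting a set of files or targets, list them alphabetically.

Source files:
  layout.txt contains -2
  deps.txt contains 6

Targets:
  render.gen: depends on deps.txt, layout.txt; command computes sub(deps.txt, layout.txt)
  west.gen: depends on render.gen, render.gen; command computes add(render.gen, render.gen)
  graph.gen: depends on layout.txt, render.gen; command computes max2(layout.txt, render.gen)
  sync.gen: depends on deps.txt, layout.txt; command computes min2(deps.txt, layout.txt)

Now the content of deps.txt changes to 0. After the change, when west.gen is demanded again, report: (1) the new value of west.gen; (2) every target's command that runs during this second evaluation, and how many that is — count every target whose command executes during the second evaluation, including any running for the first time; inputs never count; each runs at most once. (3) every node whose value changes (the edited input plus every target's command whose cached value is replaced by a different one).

west.gen now evaluates to 4.
Run set: render.gen, west.gen (2 run).
Changed values: deps.txt, render.gen, west.gen.

Initial pass — values computed on the first demand:
  render.gen = sub(6, -2) = 8
  west.gen = add(8, 8) = 16

Second demand — change propagation:
  render.gen: re-runs because deps.txt 6->0; new result 2.
  west.gen: re-runs because render.gen 8->2; render.gen 8->2; new result 4.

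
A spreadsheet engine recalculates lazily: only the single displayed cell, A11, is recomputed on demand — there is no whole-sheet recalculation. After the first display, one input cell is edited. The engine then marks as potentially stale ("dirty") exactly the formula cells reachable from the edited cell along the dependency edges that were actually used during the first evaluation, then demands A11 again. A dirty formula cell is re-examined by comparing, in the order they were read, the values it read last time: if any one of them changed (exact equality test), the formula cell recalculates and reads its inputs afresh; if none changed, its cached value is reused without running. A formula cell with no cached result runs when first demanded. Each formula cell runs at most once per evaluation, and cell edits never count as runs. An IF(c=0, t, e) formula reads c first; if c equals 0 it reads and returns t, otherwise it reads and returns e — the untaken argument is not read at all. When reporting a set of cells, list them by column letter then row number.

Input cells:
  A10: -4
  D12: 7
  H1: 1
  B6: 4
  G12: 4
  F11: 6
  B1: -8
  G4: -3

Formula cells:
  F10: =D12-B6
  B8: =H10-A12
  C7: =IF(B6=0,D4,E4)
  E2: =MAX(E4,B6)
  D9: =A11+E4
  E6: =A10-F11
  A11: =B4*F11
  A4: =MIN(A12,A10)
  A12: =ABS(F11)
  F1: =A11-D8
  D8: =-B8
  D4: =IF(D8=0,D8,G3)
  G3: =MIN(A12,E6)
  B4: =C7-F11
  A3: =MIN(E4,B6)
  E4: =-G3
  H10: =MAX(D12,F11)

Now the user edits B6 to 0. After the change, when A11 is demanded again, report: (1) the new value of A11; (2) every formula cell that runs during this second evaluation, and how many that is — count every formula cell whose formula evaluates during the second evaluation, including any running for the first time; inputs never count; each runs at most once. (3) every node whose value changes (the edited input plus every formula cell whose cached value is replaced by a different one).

New value of A11: -96.
Formula cells that run: A11, B4, B8, C7, D4, D8, H10 — 7 in total.
Values that change: A11, B4, B6, C7.
Key observation: a condition flipped, so demand reaches new nodes — B8, D4, D8, H10 run for the first time.

First evaluation (everything demanded from the output):
  A12 = ABS(6) = 6
  E6 = -4 - 6 = -10
  G3 = MIN(6, -10) = -10
  E4 = -(-10) = 10
  C7 = IF(B6=0: B6=4 -> else branch E4) = 10
  B4 = 10 - 6 = 4
  A11 = 4 * 6 = 24

Propagation after the edit:
  H10: demanded for the first time — runs, produces 7.
  B8: demanded for the first time — runs, produces 1.
  D8: demanded for the first time — runs, produces -1.
  D4: demanded for the first time — runs, produces -10.
  C7: runs — B6 4->0; result -10.
  B4: runs — C7 10->-10; result -16.
  A11: runs — B4 4->-16; result -96.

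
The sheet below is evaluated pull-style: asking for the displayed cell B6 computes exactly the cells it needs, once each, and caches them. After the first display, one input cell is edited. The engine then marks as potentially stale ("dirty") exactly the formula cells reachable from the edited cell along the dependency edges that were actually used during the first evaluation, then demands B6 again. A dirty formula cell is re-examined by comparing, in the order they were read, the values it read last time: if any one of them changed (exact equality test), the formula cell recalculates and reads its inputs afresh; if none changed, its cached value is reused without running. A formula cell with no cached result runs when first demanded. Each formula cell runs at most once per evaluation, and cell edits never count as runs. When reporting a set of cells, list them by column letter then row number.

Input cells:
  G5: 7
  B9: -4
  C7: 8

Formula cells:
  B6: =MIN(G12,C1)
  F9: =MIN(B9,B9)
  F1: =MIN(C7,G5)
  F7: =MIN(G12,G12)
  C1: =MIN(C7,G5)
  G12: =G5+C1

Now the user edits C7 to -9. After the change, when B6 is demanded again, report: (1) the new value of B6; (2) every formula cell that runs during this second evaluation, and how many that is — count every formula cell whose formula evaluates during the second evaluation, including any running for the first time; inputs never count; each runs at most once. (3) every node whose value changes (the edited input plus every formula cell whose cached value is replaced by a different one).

Demanding B6 again yields -9.
3 formula cells run: B6, C1, G12.
The nodes whose values change: B6, C1, C7, G12.

First demand of the output computes:
  C1 = MIN(8, 7) = 7
  G12 = 7 + 7 = 14
  B6 = MIN(14, 7) = 7

After the edit, cleaning proceeds:
  C1: a read changed (C7 8->-9) — executes, giving -9.
  G12: a read changed (C1 7->-9) — executes, giving -2.
  B6: a read changed (G12 14->-2; C1 7->-9) — executes, giving -9.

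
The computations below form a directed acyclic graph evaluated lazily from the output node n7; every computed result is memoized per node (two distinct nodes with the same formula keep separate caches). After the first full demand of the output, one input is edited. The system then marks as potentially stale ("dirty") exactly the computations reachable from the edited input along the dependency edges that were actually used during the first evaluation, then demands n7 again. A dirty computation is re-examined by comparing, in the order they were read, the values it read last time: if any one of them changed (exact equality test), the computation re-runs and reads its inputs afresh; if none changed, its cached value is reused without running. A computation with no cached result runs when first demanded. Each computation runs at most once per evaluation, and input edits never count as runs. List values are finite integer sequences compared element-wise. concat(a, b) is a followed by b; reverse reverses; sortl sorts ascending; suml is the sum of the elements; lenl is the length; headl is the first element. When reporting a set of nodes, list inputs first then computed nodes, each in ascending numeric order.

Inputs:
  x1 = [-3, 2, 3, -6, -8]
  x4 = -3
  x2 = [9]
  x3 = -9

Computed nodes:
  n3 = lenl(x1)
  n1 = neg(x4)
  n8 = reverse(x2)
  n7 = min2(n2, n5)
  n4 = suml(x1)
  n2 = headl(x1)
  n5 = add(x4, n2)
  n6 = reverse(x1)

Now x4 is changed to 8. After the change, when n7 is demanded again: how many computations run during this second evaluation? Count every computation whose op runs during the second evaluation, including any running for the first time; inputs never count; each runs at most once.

2 computations run: n5, n7.

First demand of the output computes:
  n2 = headl([-3, 2, 3, -6, -8]) = -3
  n5 = add(-3, -3) = -6
  n7 = min2(-3, -6) = -6

After the edit, cleaning proceeds:
  n5: a read changed (x4 -3->8) — executes, giving 5.
  n7: a read changed (n5 -6->5) — executes, giving -3.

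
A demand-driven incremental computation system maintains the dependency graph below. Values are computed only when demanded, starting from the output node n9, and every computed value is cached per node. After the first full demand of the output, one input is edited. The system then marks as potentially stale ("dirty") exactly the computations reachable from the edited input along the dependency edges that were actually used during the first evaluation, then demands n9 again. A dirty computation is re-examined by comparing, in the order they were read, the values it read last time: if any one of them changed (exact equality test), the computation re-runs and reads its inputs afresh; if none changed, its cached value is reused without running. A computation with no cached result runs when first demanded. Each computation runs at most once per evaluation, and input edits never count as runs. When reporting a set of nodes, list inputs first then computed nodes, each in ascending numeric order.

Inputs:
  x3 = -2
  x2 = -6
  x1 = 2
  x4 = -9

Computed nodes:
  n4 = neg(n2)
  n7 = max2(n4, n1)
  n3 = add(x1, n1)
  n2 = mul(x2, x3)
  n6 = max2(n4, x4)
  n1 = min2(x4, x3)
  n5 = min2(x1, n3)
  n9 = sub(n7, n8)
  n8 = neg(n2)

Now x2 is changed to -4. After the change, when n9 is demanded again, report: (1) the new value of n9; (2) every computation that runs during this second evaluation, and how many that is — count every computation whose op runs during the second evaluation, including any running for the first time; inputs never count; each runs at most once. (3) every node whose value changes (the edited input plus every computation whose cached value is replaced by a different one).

First evaluation (everything demanded from the output):
  n1 = min2(-9, -2) = -9
  n2 = mul(-6, -2) = 12
  n4 = neg(12) = -12
  n7 = max2(-12, -9) = -9
  n8 = neg(12) = -12
  n9 = sub(-9, -12) = 3

Propagation after the edit:
  n2: runs — x2 -6->-4; result 8.
  n4: runs — n2 12->8; result -8.
  n7: runs — n4 -12->-8; result -8.
  n8: runs — n2 12->8; result -8.
  n9: runs — n7 -9->-8; n8 -12->-8; result 0.

New value of n9: 0.
Computations that run: n2, n4, n7, n8, n9 — 5 in total.
Values that change: x2, n2, n4, n7, n8, n9.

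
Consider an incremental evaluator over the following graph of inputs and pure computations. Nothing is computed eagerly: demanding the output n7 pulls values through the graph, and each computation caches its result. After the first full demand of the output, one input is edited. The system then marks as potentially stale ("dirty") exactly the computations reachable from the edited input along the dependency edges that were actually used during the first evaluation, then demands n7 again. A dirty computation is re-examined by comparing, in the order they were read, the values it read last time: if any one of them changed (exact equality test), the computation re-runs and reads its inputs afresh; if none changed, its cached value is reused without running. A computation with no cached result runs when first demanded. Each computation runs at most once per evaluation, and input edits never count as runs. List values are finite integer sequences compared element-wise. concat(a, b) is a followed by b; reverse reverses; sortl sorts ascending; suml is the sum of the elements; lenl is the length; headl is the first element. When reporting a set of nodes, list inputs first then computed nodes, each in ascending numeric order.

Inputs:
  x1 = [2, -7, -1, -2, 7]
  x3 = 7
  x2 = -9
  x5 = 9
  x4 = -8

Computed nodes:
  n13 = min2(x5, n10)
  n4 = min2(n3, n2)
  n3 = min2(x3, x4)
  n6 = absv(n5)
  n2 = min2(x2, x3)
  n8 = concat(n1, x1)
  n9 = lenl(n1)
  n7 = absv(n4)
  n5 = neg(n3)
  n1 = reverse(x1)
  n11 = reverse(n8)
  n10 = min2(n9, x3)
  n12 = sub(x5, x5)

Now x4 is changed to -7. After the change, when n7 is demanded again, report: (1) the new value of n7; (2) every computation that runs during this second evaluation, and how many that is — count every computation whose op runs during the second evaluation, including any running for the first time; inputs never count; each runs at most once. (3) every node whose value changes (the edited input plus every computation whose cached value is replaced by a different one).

n7 now evaluates to 9.
Run set: n3, n4 (2 run).
Changed values: x4, n3.
The important point: n4 recomputes to an identical value, and the output ends up unchanged.

Initial pass — values computed on the first demand:
  n2 = min2(-9, 7) = -9
  n3 = min2(7, -8) = -8
  n4 = min2(-8, -9) = -9
  n7 = absv(-9) = 9

Second demand — change propagation:
  n3: re-runs because x4 -8->-7; new result -7.
  n4: re-runs because n3 -8->-7; new result -9 (unchanged).
  n7: re-examined; everything it read last time is the same (n4 unchanged) — cache 9 kept, no run.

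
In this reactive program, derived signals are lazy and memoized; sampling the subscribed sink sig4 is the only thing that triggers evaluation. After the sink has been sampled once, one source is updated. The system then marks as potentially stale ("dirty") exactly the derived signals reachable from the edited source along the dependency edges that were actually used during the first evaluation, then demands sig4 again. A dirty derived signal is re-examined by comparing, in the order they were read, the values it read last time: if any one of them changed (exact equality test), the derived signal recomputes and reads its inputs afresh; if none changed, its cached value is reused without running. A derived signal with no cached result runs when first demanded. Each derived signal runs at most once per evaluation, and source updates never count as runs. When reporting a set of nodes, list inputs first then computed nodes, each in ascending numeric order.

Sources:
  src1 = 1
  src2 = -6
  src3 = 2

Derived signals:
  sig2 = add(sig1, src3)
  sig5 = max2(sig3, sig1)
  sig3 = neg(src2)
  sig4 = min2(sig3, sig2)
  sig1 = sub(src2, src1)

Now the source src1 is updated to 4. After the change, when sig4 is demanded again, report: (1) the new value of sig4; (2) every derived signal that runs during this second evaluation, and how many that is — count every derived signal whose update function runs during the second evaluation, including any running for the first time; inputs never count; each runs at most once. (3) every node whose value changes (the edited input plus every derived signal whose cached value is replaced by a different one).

Demanding sig4 again yields -8.
3 derived signals run: sig1, sig2, sig4.
The nodes whose values change: src1, sig1, sig2, sig4.

First demand of the output computes:
  sig1 = sub(-6, 1) = -7
  sig2 = add(-7, 2) = -5
  sig3 = neg(-6) = 6
  sig4 = min2(6, -5) = -5

After the edit, cleaning proceeds:
  sig1: a read changed (src1 1->4) — executes, giving -10.
  sig2: a read changed (sig1 -7->-10) — executes, giving -8.
  sig4: a read changed (sig2 -5->-8) — executes, giving -8.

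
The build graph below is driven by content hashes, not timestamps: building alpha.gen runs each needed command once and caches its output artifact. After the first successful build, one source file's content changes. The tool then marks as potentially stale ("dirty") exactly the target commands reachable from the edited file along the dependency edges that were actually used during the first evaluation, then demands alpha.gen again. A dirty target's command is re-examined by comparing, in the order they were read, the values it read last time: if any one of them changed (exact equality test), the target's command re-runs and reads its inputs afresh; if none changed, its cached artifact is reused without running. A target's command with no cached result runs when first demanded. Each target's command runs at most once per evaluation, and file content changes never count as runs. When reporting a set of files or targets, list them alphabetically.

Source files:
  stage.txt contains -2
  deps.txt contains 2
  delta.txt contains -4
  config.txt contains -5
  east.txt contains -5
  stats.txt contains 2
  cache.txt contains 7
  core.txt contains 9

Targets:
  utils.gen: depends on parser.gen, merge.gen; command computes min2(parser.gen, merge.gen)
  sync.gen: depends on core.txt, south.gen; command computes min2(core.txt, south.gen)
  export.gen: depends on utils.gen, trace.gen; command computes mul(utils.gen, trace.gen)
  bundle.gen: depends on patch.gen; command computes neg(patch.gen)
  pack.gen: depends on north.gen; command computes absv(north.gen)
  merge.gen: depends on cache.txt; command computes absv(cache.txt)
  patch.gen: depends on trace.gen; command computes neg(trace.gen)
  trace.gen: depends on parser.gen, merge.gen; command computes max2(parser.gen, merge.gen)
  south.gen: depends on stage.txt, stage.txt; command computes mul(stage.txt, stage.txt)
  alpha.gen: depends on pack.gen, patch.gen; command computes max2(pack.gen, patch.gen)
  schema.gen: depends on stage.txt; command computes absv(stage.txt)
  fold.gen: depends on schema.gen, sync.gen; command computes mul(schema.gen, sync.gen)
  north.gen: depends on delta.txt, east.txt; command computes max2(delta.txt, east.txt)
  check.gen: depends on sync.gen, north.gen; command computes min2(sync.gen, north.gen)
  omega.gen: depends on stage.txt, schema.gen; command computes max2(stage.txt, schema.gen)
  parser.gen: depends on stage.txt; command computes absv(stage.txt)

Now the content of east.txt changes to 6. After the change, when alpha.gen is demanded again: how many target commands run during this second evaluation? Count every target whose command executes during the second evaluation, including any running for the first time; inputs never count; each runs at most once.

Run set: alpha.gen, north.gen, pack.gen (3 run).

Initial pass — values computed on the first demand:
  merge.gen = absv(7) = 7
  north.gen = max2(-4, -5) = -4
  pack.gen = absv(-4) = 4
  parser.gen = absv(-2) = 2
  trace.gen = max2(2, 7) = 7
  patch.gen = neg(7) = -7
  alpha.gen = max2(4, -7) = 4

Second demand — change propagation:
  north.gen: re-runs because east.txt -5->6; new result 6.
  pack.gen: re-runs because north.gen -4->6; new result 6.
  alpha.gen: re-runs because pack.gen 4->6; new result 6.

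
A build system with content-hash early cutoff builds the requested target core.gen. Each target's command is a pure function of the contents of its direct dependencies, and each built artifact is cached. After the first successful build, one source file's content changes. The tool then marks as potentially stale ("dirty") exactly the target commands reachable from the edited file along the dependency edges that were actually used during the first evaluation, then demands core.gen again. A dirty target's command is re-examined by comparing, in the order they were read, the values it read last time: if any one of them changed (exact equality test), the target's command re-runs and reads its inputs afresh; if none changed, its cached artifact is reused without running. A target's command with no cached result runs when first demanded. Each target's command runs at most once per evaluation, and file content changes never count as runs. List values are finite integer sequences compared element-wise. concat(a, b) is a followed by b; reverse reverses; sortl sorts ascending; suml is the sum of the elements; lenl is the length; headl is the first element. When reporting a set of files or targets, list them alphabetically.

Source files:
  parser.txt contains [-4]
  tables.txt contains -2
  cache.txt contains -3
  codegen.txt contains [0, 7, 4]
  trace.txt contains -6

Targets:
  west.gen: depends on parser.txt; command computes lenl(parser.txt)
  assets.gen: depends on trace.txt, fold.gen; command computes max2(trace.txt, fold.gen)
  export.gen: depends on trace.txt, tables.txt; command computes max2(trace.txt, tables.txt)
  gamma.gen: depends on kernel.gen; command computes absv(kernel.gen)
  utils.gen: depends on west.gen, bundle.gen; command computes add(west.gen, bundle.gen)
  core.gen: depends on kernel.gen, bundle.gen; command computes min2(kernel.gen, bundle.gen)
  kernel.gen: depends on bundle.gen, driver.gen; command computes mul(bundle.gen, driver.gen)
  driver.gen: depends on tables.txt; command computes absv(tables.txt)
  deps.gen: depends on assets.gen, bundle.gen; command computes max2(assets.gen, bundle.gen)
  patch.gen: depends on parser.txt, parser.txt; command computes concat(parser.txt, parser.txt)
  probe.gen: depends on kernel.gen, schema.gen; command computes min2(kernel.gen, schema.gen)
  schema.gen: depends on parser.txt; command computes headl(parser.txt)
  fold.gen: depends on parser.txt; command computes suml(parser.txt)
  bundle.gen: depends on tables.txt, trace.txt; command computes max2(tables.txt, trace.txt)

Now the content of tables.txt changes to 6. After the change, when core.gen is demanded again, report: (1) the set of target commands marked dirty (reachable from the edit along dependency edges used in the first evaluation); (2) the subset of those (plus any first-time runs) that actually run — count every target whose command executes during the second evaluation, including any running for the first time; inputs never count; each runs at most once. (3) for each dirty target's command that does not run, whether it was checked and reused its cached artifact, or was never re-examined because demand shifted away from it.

Marked dirty: bundle.gen, core.gen, driver.gen, kernel.gen.
Target commands that run: bundle.gen, core.gen, driver.gen, kernel.gen — 4 in total.
Every dirty target's command ran.

First evaluation (everything demanded from the output):
  bundle.gen = max2(-2, -6) = -2
  driver.gen = absv(-2) = 2
  kernel.gen = mul(-2, 2) = -4
  core.gen = min2(-4, -2) = -4

Propagation after the edit:
  bundle.gen: runs — tables.txt -2->6; result 6.
  driver.gen: runs — tables.txt -2->6; result 6.
  kernel.gen: runs — bundle.gen -2->6; driver.gen 2->6; result 36.
  core.gen: runs — kernel.gen -4->36; bundle.gen -2->6; result 6.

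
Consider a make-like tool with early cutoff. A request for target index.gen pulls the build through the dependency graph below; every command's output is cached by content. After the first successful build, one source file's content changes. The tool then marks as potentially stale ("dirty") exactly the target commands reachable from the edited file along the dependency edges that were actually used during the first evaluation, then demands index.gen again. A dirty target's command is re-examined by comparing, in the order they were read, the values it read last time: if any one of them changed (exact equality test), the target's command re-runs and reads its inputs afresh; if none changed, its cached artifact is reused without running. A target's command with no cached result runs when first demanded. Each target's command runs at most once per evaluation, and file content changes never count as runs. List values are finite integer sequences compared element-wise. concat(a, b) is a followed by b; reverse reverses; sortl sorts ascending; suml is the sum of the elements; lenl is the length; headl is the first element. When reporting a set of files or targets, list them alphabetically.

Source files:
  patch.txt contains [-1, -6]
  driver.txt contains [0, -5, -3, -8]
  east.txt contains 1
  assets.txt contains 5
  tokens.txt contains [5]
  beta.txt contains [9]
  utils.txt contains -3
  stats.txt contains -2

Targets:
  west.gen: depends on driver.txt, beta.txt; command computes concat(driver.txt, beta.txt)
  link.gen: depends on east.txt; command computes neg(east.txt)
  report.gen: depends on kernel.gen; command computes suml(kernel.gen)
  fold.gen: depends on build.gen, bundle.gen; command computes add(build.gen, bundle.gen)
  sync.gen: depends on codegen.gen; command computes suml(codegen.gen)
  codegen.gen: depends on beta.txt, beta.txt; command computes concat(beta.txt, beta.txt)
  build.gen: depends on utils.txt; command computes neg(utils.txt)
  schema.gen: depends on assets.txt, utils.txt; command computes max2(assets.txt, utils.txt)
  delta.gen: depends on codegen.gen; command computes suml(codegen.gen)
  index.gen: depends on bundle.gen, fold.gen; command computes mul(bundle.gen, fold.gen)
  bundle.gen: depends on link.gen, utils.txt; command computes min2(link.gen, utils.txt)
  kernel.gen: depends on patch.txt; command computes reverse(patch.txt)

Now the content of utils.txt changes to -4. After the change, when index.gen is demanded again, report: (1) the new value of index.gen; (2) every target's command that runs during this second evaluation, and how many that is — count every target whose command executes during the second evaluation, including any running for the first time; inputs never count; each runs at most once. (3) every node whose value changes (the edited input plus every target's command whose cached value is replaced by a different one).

First demand of the output computes:
  build.gen = neg(-3) = 3
  link.gen = neg(1) = -1
  bundle.gen = min2(-1, -3) = -3
  fold.gen = add(3, -3) = 0
  index.gen = mul(-3, 0) = 0

After the edit, cleaning proceeds:
  build.gen: a read changed (utils.txt -3->-4) — executes, giving 4.
  bundle.gen: a read changed (utils.txt -3->-4) — executes, giving -4.
  fold.gen: a read changed (build.gen 3->4; bundle.gen -3->-4) — executes, giving 0 — identical to its old value.
  index.gen: a read changed (bundle.gen -3->-4) — executes, giving 0 — identical to its old value.

Demanding index.gen again yields 0.
4 target commands run: build.gen, bundle.gen, fold.gen, index.gen.
The nodes whose values change: build.gen, bundle.gen, utils.txt.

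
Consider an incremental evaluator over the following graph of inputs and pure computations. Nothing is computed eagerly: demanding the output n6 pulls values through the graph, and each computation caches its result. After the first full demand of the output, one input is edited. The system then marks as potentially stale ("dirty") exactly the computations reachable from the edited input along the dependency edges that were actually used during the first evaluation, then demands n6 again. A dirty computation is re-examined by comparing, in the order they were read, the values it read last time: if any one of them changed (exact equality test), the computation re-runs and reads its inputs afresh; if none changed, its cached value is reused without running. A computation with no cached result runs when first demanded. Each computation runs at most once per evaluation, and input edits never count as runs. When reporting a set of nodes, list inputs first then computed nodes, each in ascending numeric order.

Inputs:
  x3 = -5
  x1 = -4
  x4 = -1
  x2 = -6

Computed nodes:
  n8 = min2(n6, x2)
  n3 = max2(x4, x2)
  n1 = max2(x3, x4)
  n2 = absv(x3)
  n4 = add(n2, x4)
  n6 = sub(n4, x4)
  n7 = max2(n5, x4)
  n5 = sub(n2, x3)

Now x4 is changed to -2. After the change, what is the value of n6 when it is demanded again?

n6 now evaluates to 5.

Initial pass — values computed on the first demand:
  n2 = absv(-5) = 5
  n4 = add(5, -1) = 4
  n6 = sub(4, -1) = 5

Second demand — change propagation:
  n4: re-runs because x4 -1->-2; new result 3.
  n6: re-runs because n4 4->3; x4 -1->-2; new result 5 (unchanged).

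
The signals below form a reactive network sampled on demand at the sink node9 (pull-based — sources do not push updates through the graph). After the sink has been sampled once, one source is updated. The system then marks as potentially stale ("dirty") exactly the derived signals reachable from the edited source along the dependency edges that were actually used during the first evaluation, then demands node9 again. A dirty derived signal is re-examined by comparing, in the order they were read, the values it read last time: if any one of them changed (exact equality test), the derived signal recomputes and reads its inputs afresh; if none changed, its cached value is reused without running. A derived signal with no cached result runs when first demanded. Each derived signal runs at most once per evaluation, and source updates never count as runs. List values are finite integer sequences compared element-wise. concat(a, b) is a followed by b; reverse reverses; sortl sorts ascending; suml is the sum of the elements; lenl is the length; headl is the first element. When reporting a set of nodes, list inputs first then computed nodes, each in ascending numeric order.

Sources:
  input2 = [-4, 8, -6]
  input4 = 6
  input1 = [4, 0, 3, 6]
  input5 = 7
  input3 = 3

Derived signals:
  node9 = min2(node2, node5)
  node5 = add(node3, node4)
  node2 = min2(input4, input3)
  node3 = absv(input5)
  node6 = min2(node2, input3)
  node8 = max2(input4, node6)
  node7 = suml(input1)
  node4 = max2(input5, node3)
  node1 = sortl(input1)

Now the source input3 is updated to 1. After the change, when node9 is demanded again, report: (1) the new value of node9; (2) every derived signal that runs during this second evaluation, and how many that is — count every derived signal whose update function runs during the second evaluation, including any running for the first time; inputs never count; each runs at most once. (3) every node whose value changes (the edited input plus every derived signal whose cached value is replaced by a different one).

Initial pass — values computed on the first demand:
  node2 = min2(6, 3) = 3
  node3 = absv(7) = 7
  node4 = max2(7, 7) = 7
  node5 = add(7, 7) = 14
  node9 = min2(3, 14) = 3

Second demand — change propagation:
  node2: re-runs because input3 3->1; new result 1.
  node9: re-runs because node2 3->1; new result 1.

node9 now evaluates to 1.
Run set: node2, node9 (2 run).
Changed values: input3, node2, node9.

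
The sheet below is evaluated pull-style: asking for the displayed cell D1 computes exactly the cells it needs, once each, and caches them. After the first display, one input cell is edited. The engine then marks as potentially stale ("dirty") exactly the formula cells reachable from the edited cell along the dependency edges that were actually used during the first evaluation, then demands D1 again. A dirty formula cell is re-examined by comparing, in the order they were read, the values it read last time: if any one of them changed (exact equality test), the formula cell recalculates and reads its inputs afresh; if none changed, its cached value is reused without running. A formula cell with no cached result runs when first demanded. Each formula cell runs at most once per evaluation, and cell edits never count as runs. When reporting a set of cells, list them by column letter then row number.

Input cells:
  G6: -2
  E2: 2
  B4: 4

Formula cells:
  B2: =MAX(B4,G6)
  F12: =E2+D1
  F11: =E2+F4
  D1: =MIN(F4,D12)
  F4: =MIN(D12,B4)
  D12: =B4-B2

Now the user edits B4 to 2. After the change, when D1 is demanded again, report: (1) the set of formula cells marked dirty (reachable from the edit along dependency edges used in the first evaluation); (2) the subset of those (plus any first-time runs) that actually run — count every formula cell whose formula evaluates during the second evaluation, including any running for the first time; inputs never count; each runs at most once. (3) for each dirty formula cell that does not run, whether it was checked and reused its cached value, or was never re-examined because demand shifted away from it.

The edit dirties: B2, D1, D12, F4.
3 formula cells run: B2, D12, F4.
Cache hits after checking: D1.
Note where the cutoff bites: D1 is checked, finds nothing changed, and keeps its cache.

First demand of the output computes:
  B2 = MAX(4, -2) = 4
  D12 = 4 - 4 = 0
  F4 = MIN(0, 4) = 0
  D1 = MIN(0, 0) = 0

After the edit, cleaning proceeds:
  B2: a read changed (B4 4->2) — executes, giving 2.
  D12: a read changed (B4 4->2; B2 4->2) — executes, giving 0 — identical to its old value.
  F4: a read changed (B4 4->2) — executes, giving 0 — identical to its old value.
  D1: dirty, but its reads are unchanged (F4 unchanged, D12 unchanged); cached 0 stands.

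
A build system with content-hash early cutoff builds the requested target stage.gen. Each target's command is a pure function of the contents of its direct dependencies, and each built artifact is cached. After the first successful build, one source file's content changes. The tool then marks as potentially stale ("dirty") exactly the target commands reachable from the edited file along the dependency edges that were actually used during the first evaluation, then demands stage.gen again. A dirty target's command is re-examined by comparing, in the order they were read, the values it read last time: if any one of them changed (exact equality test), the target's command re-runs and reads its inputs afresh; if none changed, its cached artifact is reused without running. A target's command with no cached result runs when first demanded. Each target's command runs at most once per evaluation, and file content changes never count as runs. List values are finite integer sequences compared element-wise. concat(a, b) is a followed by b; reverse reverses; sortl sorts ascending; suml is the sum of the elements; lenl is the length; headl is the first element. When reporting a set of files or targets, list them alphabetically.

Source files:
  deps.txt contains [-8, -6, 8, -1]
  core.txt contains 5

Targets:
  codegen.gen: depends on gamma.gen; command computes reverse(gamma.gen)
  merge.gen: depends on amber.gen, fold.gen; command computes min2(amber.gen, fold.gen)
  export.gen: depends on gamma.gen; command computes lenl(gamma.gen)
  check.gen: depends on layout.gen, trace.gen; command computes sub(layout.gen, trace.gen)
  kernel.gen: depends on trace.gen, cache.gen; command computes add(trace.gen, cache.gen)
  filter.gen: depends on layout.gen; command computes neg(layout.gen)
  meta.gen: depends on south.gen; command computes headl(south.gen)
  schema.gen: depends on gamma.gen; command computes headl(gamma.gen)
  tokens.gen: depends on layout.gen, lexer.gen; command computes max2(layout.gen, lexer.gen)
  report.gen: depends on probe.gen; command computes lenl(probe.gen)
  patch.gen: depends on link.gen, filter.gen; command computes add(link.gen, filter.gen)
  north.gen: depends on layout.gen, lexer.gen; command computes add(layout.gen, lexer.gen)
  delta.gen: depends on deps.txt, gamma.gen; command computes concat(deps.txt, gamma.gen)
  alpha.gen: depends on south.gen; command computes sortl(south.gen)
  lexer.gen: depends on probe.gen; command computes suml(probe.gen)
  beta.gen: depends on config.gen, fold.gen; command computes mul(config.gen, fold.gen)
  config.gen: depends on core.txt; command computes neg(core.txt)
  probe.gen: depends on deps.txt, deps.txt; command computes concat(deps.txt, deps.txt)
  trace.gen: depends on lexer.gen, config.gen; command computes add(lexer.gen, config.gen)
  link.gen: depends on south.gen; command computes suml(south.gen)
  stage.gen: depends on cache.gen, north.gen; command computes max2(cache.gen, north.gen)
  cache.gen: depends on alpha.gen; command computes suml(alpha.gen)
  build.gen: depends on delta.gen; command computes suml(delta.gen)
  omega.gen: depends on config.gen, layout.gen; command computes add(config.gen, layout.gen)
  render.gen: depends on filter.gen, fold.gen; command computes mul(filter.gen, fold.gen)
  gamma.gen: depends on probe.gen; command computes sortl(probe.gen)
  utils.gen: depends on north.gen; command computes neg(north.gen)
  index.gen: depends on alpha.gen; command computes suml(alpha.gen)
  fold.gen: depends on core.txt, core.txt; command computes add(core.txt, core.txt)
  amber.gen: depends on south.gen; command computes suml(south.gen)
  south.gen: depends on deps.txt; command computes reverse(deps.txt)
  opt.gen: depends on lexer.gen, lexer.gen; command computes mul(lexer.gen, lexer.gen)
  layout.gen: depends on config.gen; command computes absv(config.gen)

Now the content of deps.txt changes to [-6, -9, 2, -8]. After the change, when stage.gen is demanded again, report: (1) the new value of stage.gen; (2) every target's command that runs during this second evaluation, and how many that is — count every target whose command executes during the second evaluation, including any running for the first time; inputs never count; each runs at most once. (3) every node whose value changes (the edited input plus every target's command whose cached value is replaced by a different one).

New value of stage.gen: -21.
Target commands that run: alpha.gen, cache.gen, lexer.gen, north.gen, probe.gen, south.gen, stage.gen — 7 in total.
Values that change: alpha.gen, cache.gen, deps.txt, lexer.gen, north.gen, probe.gen, south.gen, stage.gen.

First evaluation (everything demanded from the output):
  config.gen = neg(5) = -5
  layout.gen = absv(-5) = 5
  probe.gen = concat([-8, -6, 8, -1], [-8, -6, 8, -1]) = [-8, -6, 8, -1, -8, -6, 8, -1]
  lexer.gen = suml([-8, -6, 8, -1, -8, -6, 8, -1]) = -14
  north.gen = add(5, -14) = -9
  south.gen = reverse([-8, -6, 8, -1]) = [-1, 8, -6, -8]
  alpha.gen = sortl([-1, 8, -6, -8]) = [-8, -6, -1, 8]
  cache.gen = suml([-8, -6, -1, 8]) = -7
  stage.gen = max2(-7, -9) = -7

Propagation after the edit:
  probe.gen: runs — deps.txt [-8, -6, 8, -1]->[-6, -9, 2, -8]; deps.txt [-8, -6, 8, -1]->[-6, -9, 2, -8]; result [-6, -9, 2, -8, -6, -9, 2, -8].
  lexer.gen: runs — probe.gen [-8, -6, 8, -1, -8, -6, 8, -1]->[-6, -9, 2, -8, -6, -9, 2, -8]; result -42.
  north.gen: runs — lexer.gen -14->-42; result -37.
  south.gen: runs — deps.txt [-8, -6, 8, -1]->[-6, -9, 2, -8]; result [-8, 2, -9, -6].
  alpha.gen: runs — south.gen [-1, 8, -6, -8]->[-8, 2, -9, -6]; result [-9, -8, -6, 2].
  cache.gen: runs — alpha.gen [-8, -6, -1, 8]->[-9, -8, -6, 2]; result -21.
  stage.gen: runs — cache.gen -7->-21; north.gen -9->-37; result -21.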